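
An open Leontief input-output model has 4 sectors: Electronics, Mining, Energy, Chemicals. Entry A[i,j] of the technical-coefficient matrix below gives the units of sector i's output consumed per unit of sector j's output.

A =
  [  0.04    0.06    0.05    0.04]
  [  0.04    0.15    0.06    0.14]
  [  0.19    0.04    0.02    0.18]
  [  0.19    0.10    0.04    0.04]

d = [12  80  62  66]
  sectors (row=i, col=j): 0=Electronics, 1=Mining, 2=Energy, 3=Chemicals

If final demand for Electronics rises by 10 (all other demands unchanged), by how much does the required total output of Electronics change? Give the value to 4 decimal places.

Form M = I − A:
  [  0.96   -0.06   -0.05   -0.04]
  [ -0.04    0.85   -0.06   -0.14]
  [ -0.19   -0.04    0.98   -0.18]
  [ -0.19   -0.10   -0.04    0.96]
Leontief inverse L = M⁻¹:
  [  1.0714    0.0867    0.0628    0.0691]
  [  0.1069    1.2114    0.0877    0.1976]
  [  0.2550    0.0933    1.0481    0.2208]
  [  0.2338    0.1472    0.0652    1.0851]
Total output x = L · d:
  x_0 = 1.0714·12 + 0.0867·80 + 0.0628·62 + 0.0691·66 = 28.2437
  x_1 = 0.1069·12 + 1.2114·80 + 0.0877·62 + 0.1976·66 = 116.6694
  x_2 = 0.2550·12 + 0.0933·80 + 1.0481·62 + 0.2208·66 = 90.0790
  x_3 = 0.2338·12 + 0.1472·80 + 0.0652·62 + 1.0851·66 = 90.2463
Δx_0 = L[0,0] · Δd_0 = 1.0714 · 10 = 10.7137

10.7137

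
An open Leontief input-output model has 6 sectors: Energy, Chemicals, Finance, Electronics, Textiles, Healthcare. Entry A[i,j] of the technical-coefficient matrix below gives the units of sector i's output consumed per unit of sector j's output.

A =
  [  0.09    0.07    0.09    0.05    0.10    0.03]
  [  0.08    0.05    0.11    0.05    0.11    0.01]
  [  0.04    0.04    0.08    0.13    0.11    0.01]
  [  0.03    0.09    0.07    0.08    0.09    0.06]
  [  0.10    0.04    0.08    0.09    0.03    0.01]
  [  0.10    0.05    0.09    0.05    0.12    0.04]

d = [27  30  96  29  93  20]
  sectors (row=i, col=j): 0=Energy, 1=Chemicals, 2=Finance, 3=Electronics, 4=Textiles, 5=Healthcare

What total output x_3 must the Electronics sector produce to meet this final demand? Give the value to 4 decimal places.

67.2908

Form M = I − A:
  [  0.91   -0.07   -0.09   -0.05   -0.10   -0.03]
  [ -0.08    0.95   -0.11   -0.05   -0.11   -0.01]
  [ -0.04   -0.04    0.92   -0.13   -0.11   -0.01]
  [ -0.03   -0.09   -0.07    0.92   -0.09   -0.06]
  [ -0.10   -0.04   -0.08   -0.09    0.97   -0.01]
  [ -0.10   -0.05   -0.09   -0.05   -0.12    0.96]
Leontief inverse L = M⁻¹:
  [  1.1419    0.1101    0.1519    0.1080    0.1633    0.0469]
  [  0.1279    1.0878    0.1679    0.1077    0.1687    0.0256]
  [  0.0848    0.0804    1.1365    0.1876    0.1677    0.0288]
  [  0.0799    0.1295    0.1306    1.1360    0.1528    0.0778]
  [  0.1390    0.0758    0.1300    0.1376    1.0846    0.0264]
  [  0.1551    0.0919    0.1542    0.1108    0.1851    1.0579]
Total output x = L · d:
  x_0 = 1.1419·27 + 0.1101·30 + 0.1519·96 + 0.1080·29 + 0.1633·93 + 0.0469·20 = 67.9670
  x_1 = 0.1279·27 + 1.0878·30 + 0.1679·96 + 0.1077·29 + 0.1687·93 + 0.0256·20 = 71.5375
  x_2 = 0.0848·27 + 0.0804·30 + 1.1365·96 + 0.1876·29 + 0.1677·93 + 0.0288·20 = 135.4240
  x_3 = 0.0799·27 + 0.1295·30 + 0.1306·96 + 1.1360·29 + 0.1528·93 + 0.0778·20 = 67.2908
  x_4 = 0.1390·27 + 0.0758·30 + 0.1300·96 + 0.1376·29 + 1.0846·93 + 0.0264·20 = 123.8985
  x_5 = 0.1551·27 + 0.0919·30 + 0.1542·96 + 0.1108·29 + 0.1851·93 + 1.0579·20 = 63.3272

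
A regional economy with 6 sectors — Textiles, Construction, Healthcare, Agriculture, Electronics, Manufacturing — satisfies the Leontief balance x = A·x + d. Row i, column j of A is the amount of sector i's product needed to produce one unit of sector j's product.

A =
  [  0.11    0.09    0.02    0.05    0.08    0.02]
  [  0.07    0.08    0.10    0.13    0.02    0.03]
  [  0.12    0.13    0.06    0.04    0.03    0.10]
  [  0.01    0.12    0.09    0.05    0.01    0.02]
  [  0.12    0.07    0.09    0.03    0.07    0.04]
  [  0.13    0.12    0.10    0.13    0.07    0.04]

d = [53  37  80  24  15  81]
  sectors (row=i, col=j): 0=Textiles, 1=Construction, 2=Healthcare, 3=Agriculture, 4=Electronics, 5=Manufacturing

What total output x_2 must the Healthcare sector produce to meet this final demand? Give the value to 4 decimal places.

Form M = I − A:
  [  0.89   -0.09   -0.02   -0.05   -0.08   -0.02]
  [ -0.07    0.92   -0.10   -0.13   -0.02   -0.03]
  [ -0.12   -0.13    0.94   -0.04   -0.03   -0.10]
  [ -0.01   -0.12   -0.09    0.95   -0.01   -0.02]
  [ -0.12   -0.07   -0.09   -0.03    0.93   -0.04]
  [ -0.13   -0.12   -0.10   -0.13   -0.07    0.96]
Leontief inverse L = M⁻¹:
  [  1.1661    0.1493    0.0647    0.0938    0.1098    0.0422]
  [  0.1290    1.1565    0.1541    0.1813    0.0475    0.0606]
  [  0.1980    0.2145    1.1219    0.1074    0.0690    0.1328]
  [  0.0539    0.1741    0.1315    1.0918    0.0277    0.0442]
  [  0.1904    0.1422    0.1402    0.0800    1.1054    0.0707]
  [  0.2158    0.2211    0.1729    0.2002    0.1123    1.0799]
Total output x = L · d:
  x_0 = 1.1661·53 + 0.1493·37 + 0.0647·80 + 0.0938·24 + 0.1098·15 + 0.0422·81 = 79.8184
  x_1 = 0.1290·53 + 1.1565·37 + 0.1541·80 + 0.1813·24 + 0.0475·15 + 0.0606·81 = 71.9380
  x_2 = 0.1980·53 + 0.2145·37 + 1.1219·80 + 0.1074·24 + 0.0690·15 + 0.1328·81 = 122.5496
  x_3 = 0.0539·53 + 0.1741·37 + 0.1315·80 + 1.0918·24 + 0.0277·15 + 0.0442·81 = 50.0174
  x_4 = 0.1904·53 + 0.1422·37 + 0.1402·80 + 0.0800·24 + 1.1054·15 + 0.0707·81 = 50.7963
  x_5 = 0.2158·53 + 0.2211·37 + 0.1729·80 + 0.2002·24 + 0.1123·15 + 1.0799·81 = 127.4187

122.5496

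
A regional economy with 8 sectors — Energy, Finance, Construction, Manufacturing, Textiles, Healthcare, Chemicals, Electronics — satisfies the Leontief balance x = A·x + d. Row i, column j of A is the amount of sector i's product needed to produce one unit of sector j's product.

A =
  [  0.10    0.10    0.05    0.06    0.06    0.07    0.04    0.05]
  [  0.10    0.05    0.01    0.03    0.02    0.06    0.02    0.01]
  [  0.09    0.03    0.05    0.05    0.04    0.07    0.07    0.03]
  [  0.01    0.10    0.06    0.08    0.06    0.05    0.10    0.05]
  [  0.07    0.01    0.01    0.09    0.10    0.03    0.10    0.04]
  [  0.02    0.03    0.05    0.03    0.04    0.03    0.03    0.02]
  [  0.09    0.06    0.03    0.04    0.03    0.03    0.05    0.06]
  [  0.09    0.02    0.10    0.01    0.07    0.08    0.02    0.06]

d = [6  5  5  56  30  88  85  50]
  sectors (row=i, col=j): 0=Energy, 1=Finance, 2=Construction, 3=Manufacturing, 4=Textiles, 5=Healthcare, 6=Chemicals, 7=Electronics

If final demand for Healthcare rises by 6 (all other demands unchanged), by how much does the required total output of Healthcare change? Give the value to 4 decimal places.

Form M = I − A:
  [  0.90   -0.10   -0.05   -0.06   -0.06   -0.07   -0.04   -0.05]
  [ -0.10    0.95   -0.01   -0.03   -0.02   -0.06   -0.02   -0.01]
  [ -0.09   -0.03    0.95   -0.05   -0.04   -0.07   -0.07   -0.03]
  [ -0.01   -0.10   -0.06    0.92   -0.06   -0.05   -0.10   -0.05]
  [ -0.07   -0.01   -0.01   -0.09    0.90   -0.03   -0.10   -0.04]
  [ -0.02   -0.03   -0.05   -0.03   -0.04    0.97   -0.03   -0.02]
  [ -0.09   -0.06   -0.03   -0.04   -0.03   -0.03    0.95   -0.06]
  [ -0.09   -0.02   -0.10   -0.01   -0.07   -0.08   -0.02    0.94]
Leontief inverse L = M⁻¹:
  [  1.1657    0.1486    0.0885    0.1046    0.1066    0.1180    0.0865    0.0845]
  [  0.1368    1.0806    0.0317    0.0555    0.0459    0.0871    0.0449    0.0294]
  [  0.1425    0.0708    1.0827    0.0870    0.0781    0.1080    0.1093    0.0601]
  [  0.0711    0.1436    0.0955    1.1218    0.1025    0.0933    0.1466    0.0837]
  [  0.1248    0.0538    0.0439    0.1338    1.1453    0.0686    0.1480    0.0754]
  [  0.0504    0.0510    0.0680    0.0518    0.0624    1.0519    0.0542    0.0366]
  [  0.1414    0.0975    0.0607    0.0723    0.0650    0.0671    1.0835    0.0877]
  [  0.1470    0.0567    0.1357    0.0483    0.1126    0.1217    0.0611    1.0904]
Total output x = L · d:
  x_0 = 1.1657·6 + 0.1486·5 + 0.0885·5 + 0.1046·56 + 0.1066·30 + 0.1180·88 + 0.0865·85 + 0.0845·50 = 39.2019
  x_1 = 0.1368·6 + 1.0806·5 + 0.0317·5 + 0.0555·56 + 0.0459·30 + 0.0871·88 + 0.0449·85 + 0.0294·50 = 23.8133
  x_2 = 0.1425·6 + 0.0708·5 + 1.0827·5 + 0.0870·56 + 0.0781·30 + 0.1080·88 + 0.1093·85 + 0.0601·50 = 35.6434
  x_3 = 0.0711·6 + 0.1436·5 + 0.0955·5 + 1.1218·56 + 0.1025·30 + 0.0933·88 + 0.1466·85 + 0.0837·50 = 92.3861
  x_4 = 0.1248·6 + 0.0538·5 + 0.0439·5 + 0.1338·56 + 1.1453·30 + 0.0686·88 + 0.1480·85 + 0.0754·50 = 65.4787
  x_5 = 0.0504·6 + 0.0510·5 + 0.0680·5 + 0.0518·56 + 0.0624·30 + 1.0519·88 + 0.0542·85 + 0.0366·50 = 104.6796
  x_6 = 0.1414·6 + 0.0975·5 + 0.0607·5 + 0.0723·56 + 0.0650·30 + 0.0671·88 + 1.0835·85 + 0.0877·50 = 110.0291
  x_7 = 0.1470·6 + 0.0567·5 + 0.1357·5 + 0.0483·56 + 0.1126·30 + 0.1217·88 + 0.0611·85 + 1.0904·50 = 78.3522
Δx_5 = L[5,5] · Δd_5 = 1.0519 · 6 = 6.3115

6.3115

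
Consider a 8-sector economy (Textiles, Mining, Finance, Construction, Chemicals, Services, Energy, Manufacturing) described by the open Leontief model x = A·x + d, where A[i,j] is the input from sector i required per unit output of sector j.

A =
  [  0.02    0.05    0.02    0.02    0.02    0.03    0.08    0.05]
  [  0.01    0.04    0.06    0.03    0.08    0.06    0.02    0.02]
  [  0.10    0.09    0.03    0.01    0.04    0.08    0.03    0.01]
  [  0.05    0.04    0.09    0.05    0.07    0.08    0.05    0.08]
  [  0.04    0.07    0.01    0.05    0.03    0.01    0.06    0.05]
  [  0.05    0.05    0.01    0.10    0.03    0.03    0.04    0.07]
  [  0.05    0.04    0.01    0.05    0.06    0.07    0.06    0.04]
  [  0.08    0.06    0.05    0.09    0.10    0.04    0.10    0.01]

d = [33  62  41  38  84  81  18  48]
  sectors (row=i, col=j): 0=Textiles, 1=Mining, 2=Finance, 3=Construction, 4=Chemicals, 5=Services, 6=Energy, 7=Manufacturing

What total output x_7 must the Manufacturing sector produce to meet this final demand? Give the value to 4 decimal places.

90.3333

Form M = I − A:
  [  0.98   -0.05   -0.02   -0.02   -0.02   -0.03   -0.08   -0.05]
  [ -0.01    0.96   -0.06   -0.03   -0.08   -0.06   -0.02   -0.02]
  [ -0.10   -0.09    0.97   -0.01   -0.04   -0.08   -0.03   -0.01]
  [ -0.05   -0.04   -0.09    0.95   -0.07   -0.08   -0.05   -0.08]
  [ -0.04   -0.07   -0.01   -0.05    0.97   -0.01   -0.06   -0.05]
  [ -0.05   -0.05   -0.01   -0.10   -0.03    0.97   -0.04   -0.07]
  [ -0.05   -0.04   -0.01   -0.05   -0.06   -0.07    0.94   -0.04]
  [ -0.08   -0.06   -0.05   -0.09   -0.10   -0.04   -0.10    0.99]
Leontief inverse L = M⁻¹:
  [  1.0429    0.0746    0.0360    0.0451    0.0478    0.0546    0.1066    0.0688]
  [  0.0360    1.0697    0.0767    0.0562    0.1060    0.0844    0.0461    0.0419]
  [  0.1247    0.1220    1.0490    0.0392    0.0696    0.1078    0.0617    0.0362]
  [  0.0938    0.0873    0.1181    1.0933    0.1144    0.1211    0.0964    0.1143]
  [  0.0635    0.0968    0.0303    0.0759    1.0610    0.0370    0.0894    0.0714]
  [  0.0803    0.0828    0.0367    0.1335    0.0674    1.0629    0.0769    0.0986]
  [  0.0784    0.0723    0.0306    0.0837    0.0927    0.0991    1.0949    0.0684]
  [  0.1189    0.1054    0.0789    0.1299    0.1435    0.0827    0.1460    1.0485]
Total output x = L · d:
  x_0 = 1.0429·33 + 0.0746·62 + 0.0360·41 + 0.0451·38 + 0.0478·84 + 0.0546·81 + 0.1066·18 + 0.0688·48 = 55.8855
  x_1 = 0.0360·33 + 1.0697·62 + 0.0767·41 + 0.0562·38 + 0.1060·84 + 0.0844·81 + 0.0461·18 + 0.0419·48 = 91.3736
  x_2 = 0.1247·33 + 0.1220·62 + 1.0490·41 + 0.0392·38 + 0.0696·84 + 0.1078·81 + 0.0617·18 + 0.0362·48 = 73.6025
  x_3 = 0.0938·33 + 0.0873·62 + 0.1181·41 + 1.0933·38 + 0.1144·84 + 0.1211·81 + 0.0964·18 + 0.1143·48 = 81.5279
  x_4 = 0.0635·33 + 0.0968·62 + 0.0303·41 + 0.0759·38 + 1.0610·84 + 0.0370·81 + 0.0894·18 + 0.0714·48 = 109.3833
  x_5 = 0.0803·33 + 0.0828·62 + 0.0367·41 + 0.1335·38 + 0.0674·84 + 1.0629·81 + 0.0769·18 + 0.0986·48 = 112.2362
  x_6 = 0.0784·33 + 0.0723·62 + 0.0306·41 + 0.0837·38 + 0.0927·84 + 0.0991·81 + 1.0949·18 + 0.0684·48 = 50.3133
  x_7 = 0.1189·33 + 0.1054·62 + 0.0789·41 + 0.1299·38 + 0.1435·84 + 0.0827·81 + 0.1460·18 + 1.0485·48 = 90.3333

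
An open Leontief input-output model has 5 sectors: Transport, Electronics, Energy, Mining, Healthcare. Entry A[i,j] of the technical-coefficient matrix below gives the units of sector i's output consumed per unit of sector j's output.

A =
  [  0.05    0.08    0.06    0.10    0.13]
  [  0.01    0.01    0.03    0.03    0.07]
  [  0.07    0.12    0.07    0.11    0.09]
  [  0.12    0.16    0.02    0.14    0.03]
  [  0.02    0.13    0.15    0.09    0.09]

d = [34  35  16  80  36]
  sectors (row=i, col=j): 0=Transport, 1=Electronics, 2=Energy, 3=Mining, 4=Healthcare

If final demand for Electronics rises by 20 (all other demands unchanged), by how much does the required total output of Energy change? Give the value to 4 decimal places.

Form M = I − A:
  [  0.95   -0.08   -0.06   -0.10   -0.13]
  [ -0.01    0.99   -0.03   -0.03   -0.07]
  [ -0.07   -0.12    0.93   -0.11   -0.09]
  [ -0.12   -0.16   -0.02    0.86   -0.03]
  [ -0.02   -0.13   -0.15   -0.09    0.91]
Leontief inverse L = M⁻¹:
  [  1.0868    0.1516    0.1081    0.1646    0.1830]
  [  0.0235    1.0389    0.0507    0.0549    0.0901]
  [  0.1098    0.1921    1.1160    0.1776    0.1467]
  [  0.1607    0.2261    0.0574    1.2057    0.0858]
  [  0.0612    0.2058    0.1993    0.1600    1.1485]
Total output x = L · d:
  x_0 = 1.0868·34 + 0.1516·35 + 0.1081·16 + 0.1646·80 + 0.1830·36 = 63.7474
  x_1 = 0.0235·34 + 1.0389·35 + 0.0507·16 + 0.0549·80 + 0.0901·36 = 45.6056
  x_2 = 0.1098·34 + 0.1921·35 + 1.1160·16 + 0.1776·80 + 0.1467·36 = 47.7984
  x_3 = 0.1607·34 + 0.2261·35 + 0.0574·16 + 1.2057·80 + 0.0858·36 = 113.8383
  x_4 = 0.0612·34 + 0.2058·35 + 0.1993·16 + 0.1600·80 + 1.1485·36 = 66.6142
Δx_2 = L[2,1] · Δd_1 = 0.1921 · 20 = 3.8421

3.8421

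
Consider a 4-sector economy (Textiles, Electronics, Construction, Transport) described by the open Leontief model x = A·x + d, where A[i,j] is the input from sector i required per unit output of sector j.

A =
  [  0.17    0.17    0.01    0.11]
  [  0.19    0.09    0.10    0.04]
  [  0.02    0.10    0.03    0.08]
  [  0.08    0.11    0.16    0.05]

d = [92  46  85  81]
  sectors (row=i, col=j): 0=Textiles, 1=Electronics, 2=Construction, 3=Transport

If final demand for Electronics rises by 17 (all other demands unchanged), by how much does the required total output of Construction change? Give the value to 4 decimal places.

Form M = I − A:
  [  0.83   -0.17   -0.01   -0.11]
  [ -0.19    0.91   -0.10   -0.04]
  [ -0.02   -0.10    0.97   -0.08]
  [ -0.08   -0.11   -0.16    0.95]
Leontief inverse L = M⁻¹:
  [  1.2836    0.2673    0.0681    0.1656]
  [  0.2822    1.1784    0.1399    0.0941]
  [  0.0681    0.1421    1.0633    0.1034]
  [  0.1522    0.1829    0.2010    1.0949]
Total output x = L · d:
  x_0 = 1.2836·92 + 0.2673·46 + 0.0681·85 + 0.1656·81 = 149.5926
  x_1 = 0.2822·92 + 1.1784·46 + 0.1399·85 + 0.0941·81 = 99.6774
  x_2 = 0.0681·92 + 0.1421·46 + 1.0633·85 + 0.1034·81 = 111.5618
  x_3 = 0.1522·92 + 0.1829·46 + 0.2010·85 + 1.0949·81 = 128.1914
Δx_2 = L[2,1] · Δd_1 = 0.1421 · 17 = 2.4153

2.4153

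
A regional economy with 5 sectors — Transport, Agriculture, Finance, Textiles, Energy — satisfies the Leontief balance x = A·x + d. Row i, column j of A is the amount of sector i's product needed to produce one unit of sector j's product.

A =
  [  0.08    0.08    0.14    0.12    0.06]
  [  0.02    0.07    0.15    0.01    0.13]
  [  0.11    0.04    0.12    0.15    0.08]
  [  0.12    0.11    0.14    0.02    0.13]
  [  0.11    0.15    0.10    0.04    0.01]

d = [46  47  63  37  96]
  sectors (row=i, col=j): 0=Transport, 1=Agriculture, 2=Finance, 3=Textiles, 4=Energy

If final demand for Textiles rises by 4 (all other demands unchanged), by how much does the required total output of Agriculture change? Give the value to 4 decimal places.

Form M = I − A:
  [  0.92   -0.08   -0.14   -0.12   -0.06]
  [ -0.02    0.93   -0.15   -0.01   -0.13]
  [ -0.11   -0.04    0.88   -0.15   -0.08]
  [ -0.12   -0.11   -0.14    0.98   -0.13]
  [ -0.11   -0.15   -0.10   -0.04    0.99]
Leontief inverse L = M⁻¹:
  [  1.1620    0.1553    0.2569    0.1887    0.1364]
  [  0.0830    1.1295    0.2367    0.0653    0.1811]
  [  0.1990    0.1223    1.2421    0.2222    0.1577]
  [  0.2026    0.1909    0.2621    1.0955    0.2024]
  [  0.1700    0.2085    0.2005    0.0976    1.0768]
Total output x = L · d:
  x_0 = 1.1620·46 + 0.1553·47 + 0.2569·63 + 0.1887·37 + 0.1364·96 = 97.0066
  x_1 = 0.0830·46 + 1.1295·47 + 0.2367·63 + 0.0653·37 + 0.1811·96 = 91.6169
  x_2 = 0.1990·46 + 0.1223·47 + 1.2421·63 + 0.2222·37 + 0.1577·96 = 116.5094
  x_3 = 0.2026·46 + 0.1909·47 + 0.2621·63 + 1.0955·37 + 0.2024·96 = 94.7648
  x_4 = 0.1700·46 + 0.2085·47 + 0.2005·63 + 0.0976·37 + 1.0768·96 = 137.2271
Δx_1 = L[1,3] · Δd_3 = 0.0653 · 4 = 0.2612

0.2612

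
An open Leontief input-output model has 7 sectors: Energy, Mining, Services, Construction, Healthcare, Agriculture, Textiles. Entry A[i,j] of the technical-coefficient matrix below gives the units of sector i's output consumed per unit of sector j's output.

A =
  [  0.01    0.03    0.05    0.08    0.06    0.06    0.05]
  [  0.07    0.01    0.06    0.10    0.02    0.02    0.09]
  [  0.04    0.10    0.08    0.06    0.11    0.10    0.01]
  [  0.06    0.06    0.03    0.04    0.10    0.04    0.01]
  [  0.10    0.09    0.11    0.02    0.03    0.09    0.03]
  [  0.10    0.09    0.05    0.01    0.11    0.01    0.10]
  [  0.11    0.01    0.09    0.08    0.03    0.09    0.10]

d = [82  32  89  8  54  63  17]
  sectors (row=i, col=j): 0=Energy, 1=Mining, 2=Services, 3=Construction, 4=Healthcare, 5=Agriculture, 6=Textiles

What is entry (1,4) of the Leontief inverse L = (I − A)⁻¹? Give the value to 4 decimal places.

L[1,4] = 0.0648

Form M = I − A:
  [  0.99   -0.03   -0.05   -0.08   -0.06   -0.06   -0.05]
  [ -0.07    0.99   -0.06   -0.10   -0.02   -0.02   -0.09]
  [ -0.04   -0.10    0.92   -0.06   -0.11   -0.10   -0.01]
  [ -0.06   -0.06   -0.03    0.96   -0.10   -0.04   -0.01]
  [ -0.10   -0.09   -0.11   -0.02    0.97   -0.09   -0.03]
  [ -0.10   -0.09   -0.05   -0.01   -0.11    0.99   -0.10]
  [ -0.11   -0.01   -0.09   -0.08   -0.03   -0.09    0.90]
Leontief inverse L = M⁻¹:
  [  1.0541    0.0665    0.0905    0.1103    0.1016    0.0955    0.0814]
  [  0.1125    1.0447    0.1017    0.1367    0.0648    0.0607    0.1223]
  [  0.1018    0.1540    1.1398    0.1056    0.1683    0.1492    0.0571]
  [  0.1003    0.0947    0.0709    1.0713    0.1363    0.0745    0.0406]
  [  0.1525    0.1373    0.1643    0.0677    1.0867    0.1371    0.0762]
  [  0.1570    0.1319    0.1100    0.0603    0.1563    1.0634    0.1472]
  [  0.1700    0.0613    0.1489    0.1291    0.0939    0.1448    1.1490]
Total output x = L · d:
  x_0 = 1.0541·82 + 0.0665·32 + 0.0905·89 + 0.1103·8 + 0.1016·54 + 0.0955·63 + 0.0814·17 = 110.3857
  x_1 = 0.1125·82 + 1.0447·32 + 0.1017·89 + 0.1367·8 + 0.0648·54 + 0.0607·63 + 0.1223·17 = 62.2099
  x_2 = 0.1018·82 + 0.1540·32 + 1.1398·89 + 0.1056·8 + 0.1683·54 + 0.1492·63 + 0.0571·17 = 135.0141
  x_3 = 0.1003·82 + 0.0947·32 + 0.0709·89 + 1.0713·8 + 0.1363·54 + 0.0745·63 + 0.0406·17 = 38.8805
  x_4 = 0.1525·82 + 0.1373·32 + 0.1643·89 + 0.0677·8 + 1.0867·54 + 0.1371·63 + 0.0762·17 = 100.6812
  x_5 = 0.1570·82 + 0.1319·32 + 0.1100·89 + 0.0603·8 + 0.1563·54 + 1.0634·63 + 0.1472·17 = 105.2963
  x_6 = 0.1700·82 + 0.0613·32 + 0.1489·89 + 0.1291·8 + 0.0939·54 + 0.1448·63 + 1.1490·17 = 63.9148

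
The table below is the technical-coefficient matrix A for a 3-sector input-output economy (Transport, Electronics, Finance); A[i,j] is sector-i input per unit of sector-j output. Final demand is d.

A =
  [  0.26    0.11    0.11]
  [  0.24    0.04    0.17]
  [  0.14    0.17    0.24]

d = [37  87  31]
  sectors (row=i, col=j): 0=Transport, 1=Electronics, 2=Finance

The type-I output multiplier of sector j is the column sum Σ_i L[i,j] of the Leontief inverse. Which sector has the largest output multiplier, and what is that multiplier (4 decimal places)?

Form M = I − A:
  [  0.74   -0.11   -0.11]
  [ -0.24    0.96   -0.17]
  [ -0.14   -0.17    0.76]
Leontief inverse L = M⁻¹:
  [  1.4703    0.2147    0.2608]
  [  0.4327    1.1478    0.3194]
  [  0.3676    0.2963    1.4353]
Total output x = L · d:
  x_0 = 1.4703·37 + 0.2147·87 + 0.2608·31 = 81.1629
  x_1 = 0.4327·37 + 1.1478·87 + 0.3194·31 = 125.7682
  x_2 = 0.3676·37 + 0.2963·87 + 1.4353·31 = 83.8729
Output multipliers (column sums of L):
  Transport: 2.2706
  Electronics: 1.6587
  Finance: 2.0155

Transport (2.2706)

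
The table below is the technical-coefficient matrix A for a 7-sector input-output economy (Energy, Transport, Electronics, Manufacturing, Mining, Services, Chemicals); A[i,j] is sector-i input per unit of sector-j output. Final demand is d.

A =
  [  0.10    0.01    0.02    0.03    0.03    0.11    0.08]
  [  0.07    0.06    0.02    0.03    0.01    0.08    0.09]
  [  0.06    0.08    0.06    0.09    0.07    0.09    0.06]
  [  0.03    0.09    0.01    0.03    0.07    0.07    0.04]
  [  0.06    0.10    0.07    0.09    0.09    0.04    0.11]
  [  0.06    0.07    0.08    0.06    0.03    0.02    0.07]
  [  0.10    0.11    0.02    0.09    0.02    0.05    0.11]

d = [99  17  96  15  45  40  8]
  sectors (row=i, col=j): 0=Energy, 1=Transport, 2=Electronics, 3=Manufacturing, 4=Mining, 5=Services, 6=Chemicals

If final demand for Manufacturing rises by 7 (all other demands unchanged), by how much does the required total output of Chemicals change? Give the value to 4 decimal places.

Form M = I − A:
  [  0.90   -0.01   -0.02   -0.03   -0.03   -0.11   -0.08]
  [ -0.07    0.94   -0.02   -0.03   -0.01   -0.08   -0.09]
  [ -0.06   -0.08    0.94   -0.09   -0.07   -0.09   -0.06]
  [ -0.03   -0.09   -0.01    0.97   -0.07   -0.07   -0.04]
  [ -0.06   -0.10   -0.07   -0.09    0.91   -0.04   -0.11]
  [ -0.06   -0.07   -0.08   -0.06   -0.03    0.98   -0.07]
  [ -0.10   -0.11   -0.02   -0.09   -0.02   -0.05    0.89]
Leontief inverse L = M⁻¹:
  [  1.1495    0.0556    0.0463    0.0685    0.0553    0.1518    0.1339]
  [  0.1166    1.1037    0.0422    0.0651    0.0313    0.1202    0.1412]
  [  0.1205    0.1457    1.0944    0.1410    0.1083    0.1471    0.1306]
  [  0.0715    0.1339    0.0336    1.0640    0.0938    0.1065    0.0900]
  [  0.1294    0.1752    0.1054    0.1485    1.1323    0.1051    0.1913]
  [  0.1085    0.1198    0.1038    0.0997    0.0585    1.0678    0.1246]
  [  0.1625    0.1701    0.0466    0.1355    0.0507    0.1083    1.1794]
Total output x = L · d:
  x_0 = 1.1495·99 + 0.0556·17 + 0.0463·96 + 0.0685·15 + 0.0553·45 + 0.1518·40 + 0.1339·8 = 129.8422
  x_1 = 0.1166·99 + 1.1037·17 + 0.0422·96 + 0.0651·15 + 0.0313·45 + 0.1202·40 + 0.1412·8 = 42.6828
  x_2 = 0.1205·99 + 0.1457·17 + 1.0944·96 + 0.1410·15 + 0.1083·45 + 0.1471·40 + 0.1306·8 = 133.3867
  x_3 = 0.0715·99 + 0.1339·17 + 0.0336·96 + 1.0640·15 + 0.0938·45 + 0.1065·40 + 0.0900·8 = 37.7421
  x_4 = 0.1294·99 + 0.1752·17 + 0.1054·96 + 0.1485·15 + 1.1323·45 + 0.1051·40 + 0.1913·8 = 84.8187
  x_5 = 0.1085·99 + 0.1198·17 + 0.1038·96 + 0.0997·15 + 0.0585·45 + 1.0678·40 + 0.1246·8 = 70.5776
  x_6 = 0.1625·99 + 0.1701·17 + 0.0466·96 + 0.1355·15 + 0.0507·45 + 0.1083·40 + 1.1794·8 = 41.5383
Δx_6 = L[6,3] · Δd_3 = 0.1355 · 7 = 0.9482

0.9482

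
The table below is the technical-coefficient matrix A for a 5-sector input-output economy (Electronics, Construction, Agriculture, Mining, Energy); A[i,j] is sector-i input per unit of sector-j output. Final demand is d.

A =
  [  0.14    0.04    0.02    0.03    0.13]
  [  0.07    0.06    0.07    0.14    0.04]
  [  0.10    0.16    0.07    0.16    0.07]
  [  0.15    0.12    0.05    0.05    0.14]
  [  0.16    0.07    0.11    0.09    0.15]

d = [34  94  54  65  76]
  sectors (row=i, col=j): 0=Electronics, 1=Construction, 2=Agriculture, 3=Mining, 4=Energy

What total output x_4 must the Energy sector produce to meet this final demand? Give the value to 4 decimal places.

Form M = I − A:
  [  0.86   -0.04   -0.02   -0.03   -0.13]
  [ -0.07    0.94   -0.07   -0.14   -0.04]
  [ -0.10   -0.16    0.93   -0.16   -0.07]
  [ -0.15   -0.12   -0.05    0.95   -0.14]
  [ -0.16   -0.07   -0.11   -0.09    0.85]
Leontief inverse L = M⁻¹:
  [  1.2311    0.0893    0.0626    0.0826    0.2112]
  [  0.1622    1.1246    0.1132    0.2013    0.1202]
  [  0.2299    0.2485    1.1340    0.2521    0.1818]
  [  0.2717    0.1931    0.1103    1.1316    0.2461]
  [  0.3036    0.1620    0.1795    0.1846    1.2757]
Total output x = L · d:
  x_0 = 1.2311·34 + 0.0893·94 + 0.0626·54 + 0.0826·65 + 0.2112·76 = 75.0568
  x_1 = 0.1622·34 + 1.1246·94 + 0.1132·54 + 0.2013·65 + 0.1202·76 = 139.5631
  x_2 = 0.2299·34 + 0.2485·94 + 1.1340·54 + 0.2521·65 + 0.1818·76 = 122.6092
  x_3 = 0.2717·34 + 0.1931·94 + 0.1103·54 + 1.1316·65 + 0.2461·76 = 125.6048
  x_4 = 0.3036·34 + 0.1620·94 + 0.1795·54 + 0.1846·65 + 1.2757·76 = 144.1999

144.1999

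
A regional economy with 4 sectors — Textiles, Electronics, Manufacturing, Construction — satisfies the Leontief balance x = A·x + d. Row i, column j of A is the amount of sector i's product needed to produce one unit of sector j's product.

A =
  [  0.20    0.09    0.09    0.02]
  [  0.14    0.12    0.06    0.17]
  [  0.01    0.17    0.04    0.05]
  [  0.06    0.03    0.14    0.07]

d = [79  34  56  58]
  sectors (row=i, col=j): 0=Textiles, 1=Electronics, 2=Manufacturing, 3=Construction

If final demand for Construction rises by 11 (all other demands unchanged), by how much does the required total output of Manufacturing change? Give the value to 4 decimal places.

1.0863

Form M = I − A:
  [  0.80   -0.09   -0.09   -0.02]
  [ -0.14    0.88   -0.06   -0.17]
  [ -0.01   -0.17    0.96   -0.05]
  [ -0.06   -0.03   -0.14    0.93]
Leontief inverse L = M⁻¹:
  [  1.2847    0.1606    0.1399    0.0645]
  [  0.2275    1.1925    0.1294    0.2298]
  [  0.0588    0.2171    1.0752    0.0988]
  [  0.0991    0.0815    0.1750    1.1017]
Total output x = L · d:
  x_0 = 1.2847·79 + 0.1606·34 + 0.1399·56 + 0.0645·58 = 118.5266
  x_1 = 0.2275·79 + 1.1925·34 + 0.1294·56 + 0.2298·58 = 79.0940
  x_2 = 0.0588·79 + 0.2171·34 + 1.0752·56 + 0.0988·58 = 77.9649
  x_3 = 0.0991·79 + 0.0815·34 + 0.1750·56 + 1.1017·58 = 84.3005
Δx_2 = L[2,3] · Δd_3 = 0.0988 · 11 = 1.0863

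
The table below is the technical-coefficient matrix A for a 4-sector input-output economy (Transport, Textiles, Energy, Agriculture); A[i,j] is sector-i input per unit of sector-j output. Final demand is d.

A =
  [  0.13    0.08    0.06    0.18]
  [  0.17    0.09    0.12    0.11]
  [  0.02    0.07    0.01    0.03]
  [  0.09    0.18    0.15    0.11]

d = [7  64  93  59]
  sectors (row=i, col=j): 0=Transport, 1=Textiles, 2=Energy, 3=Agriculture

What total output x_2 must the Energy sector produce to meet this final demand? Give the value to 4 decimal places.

Form M = I − A:
  [  0.87   -0.08   -0.06   -0.18]
  [ -0.17    0.91   -0.12   -0.11]
  [ -0.02   -0.07    0.99   -0.03]
  [ -0.09   -0.18   -0.15    0.89]
Leontief inverse L = M⁻¹:
  [  1.2140    0.1708    0.1354    0.2712]
  [  0.2552    1.1761    0.1888    0.2033]
  [  0.0481    0.0948    1.0330    0.0563]
  [  0.1825    0.2711    0.2260    1.2016]
Total output x = L · d:
  x_0 = 1.2140·7 + 0.1708·64 + 0.1354·93 + 0.2712·59 = 48.0164
  x_1 = 0.2552·7 + 1.1761·64 + 0.1888·93 + 0.2033·59 = 106.6132
  x_2 = 0.0481·7 + 0.0948·64 + 1.0330·93 + 0.0563·59 = 105.7975
  x_3 = 0.1825·7 + 0.2711·64 + 0.2260·93 + 1.2016·59 = 110.5410

105.7975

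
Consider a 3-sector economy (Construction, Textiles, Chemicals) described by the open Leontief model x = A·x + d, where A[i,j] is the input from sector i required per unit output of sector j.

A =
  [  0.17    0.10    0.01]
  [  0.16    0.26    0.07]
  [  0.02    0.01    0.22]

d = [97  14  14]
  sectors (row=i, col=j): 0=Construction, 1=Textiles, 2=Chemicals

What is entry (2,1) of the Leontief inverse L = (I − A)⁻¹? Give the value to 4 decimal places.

Form M = I − A:
  [  0.83   -0.10   -0.01]
  [ -0.16    0.74   -0.07]
  [ -0.02   -0.01    0.78]
Leontief inverse L = M⁻¹:
  [  1.2379    0.1677    0.0309]
  [  0.2710    1.3897    0.1282]
  [  0.0352    0.0221    1.2845]
Total output x = L · d:
  x_0 = 1.2379·97 + 0.1677·14 + 0.0309·14 = 122.8562
  x_1 = 0.2710·97 + 1.3897·14 + 0.1282·14 = 47.5359
  x_2 = 0.0352·97 + 0.0221·14 + 1.2845·14 = 21.7083

L[2,1] = 0.0221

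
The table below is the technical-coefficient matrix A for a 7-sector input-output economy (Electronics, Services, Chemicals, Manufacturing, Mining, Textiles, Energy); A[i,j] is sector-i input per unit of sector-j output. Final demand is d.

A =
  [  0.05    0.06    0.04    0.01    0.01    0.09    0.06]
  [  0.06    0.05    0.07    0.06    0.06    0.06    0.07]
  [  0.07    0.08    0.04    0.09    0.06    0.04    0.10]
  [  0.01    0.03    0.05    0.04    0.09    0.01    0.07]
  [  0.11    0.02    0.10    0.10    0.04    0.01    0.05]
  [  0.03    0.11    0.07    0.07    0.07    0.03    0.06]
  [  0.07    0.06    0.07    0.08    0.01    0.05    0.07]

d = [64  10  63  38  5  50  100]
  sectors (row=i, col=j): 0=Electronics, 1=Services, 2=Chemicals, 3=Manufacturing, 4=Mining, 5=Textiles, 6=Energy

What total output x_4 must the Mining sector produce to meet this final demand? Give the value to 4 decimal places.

41.6970

Form M = I − A:
  [  0.95   -0.06   -0.04   -0.01   -0.01   -0.09   -0.06]
  [ -0.06    0.95   -0.07   -0.06   -0.06   -0.06   -0.07]
  [ -0.07   -0.08    0.96   -0.09   -0.06   -0.04   -0.10]
  [ -0.01   -0.03   -0.05    0.96   -0.09   -0.01   -0.07]
  [ -0.11   -0.02   -0.10   -0.10    0.96   -0.01   -0.05]
  [ -0.03   -0.11   -0.07   -0.07   -0.07    0.97   -0.06]
  [ -0.07   -0.06   -0.07   -0.08   -0.01   -0.05    0.93]
Leontief inverse L = M⁻¹:
  [  1.0795    0.0960    0.0735    0.0443    0.0354    0.1150    0.0974]
  [  0.1011    1.0920    0.1145    0.1064    0.0942    0.0899    0.1199]
  [  0.1145    0.1237    1.0894    0.1394    0.0971    0.0736    0.1543]
  [  0.0427    0.0560    0.0834    1.0760    0.1132    0.0285    0.1049]
  [  0.1484    0.0593    0.1399    0.1415    1.0729    0.0409    0.1001]
  [  0.0734    0.1503    0.1168    0.1189    0.1070    1.0599    0.1117]
  [  0.1056    0.1005    0.1099    0.1212    0.0431    0.0799    1.1181]
Total output x = L · d:
  x_0 = 1.0795·64 + 0.0960·10 + 0.0735·63 + 0.0443·38 + 0.0354·5 + 0.1150·50 + 0.0974·100 = 92.0256
  x_1 = 0.1011·64 + 1.0920·10 + 0.1145·63 + 0.1064·38 + 0.0942·5 + 0.0899·50 + 0.1199·100 = 45.6032
  x_2 = 0.1145·64 + 0.1237·10 + 1.0894·63 + 0.1394·38 + 0.0971·5 + 0.0736·50 + 0.1543·100 = 102.0901
  x_3 = 0.0427·64 + 0.0560·10 + 0.0834·63 + 1.0760·38 + 0.1132·5 + 0.0285·50 + 0.1049·100 = 61.9216
  x_4 = 0.1484·64 + 0.0593·10 + 0.1399·63 + 0.1415·38 + 1.0729·5 + 0.0409·50 + 0.1001·100 = 41.6970
  x_5 = 0.0734·64 + 0.1503·10 + 0.1168·63 + 0.1189·38 + 0.1070·5 + 1.0599·50 + 0.1117·100 = 82.7784
  x_6 = 0.1056·64 + 0.1005·10 + 0.1099·63 + 0.1212·38 + 0.0431·5 + 0.0799·50 + 1.1181·100 = 135.3053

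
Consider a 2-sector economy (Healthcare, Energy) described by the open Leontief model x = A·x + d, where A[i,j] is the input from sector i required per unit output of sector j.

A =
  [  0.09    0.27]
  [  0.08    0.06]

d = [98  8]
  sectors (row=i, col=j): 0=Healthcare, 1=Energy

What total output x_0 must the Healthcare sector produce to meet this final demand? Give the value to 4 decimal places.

113.0727

Form M = I − A:
  [  0.91   -0.27]
  [ -0.08    0.94]
Leontief inverse L = M⁻¹:
  [  1.1274    0.3238]
  [  0.0959    1.0914]
Total output x = L · d:
  x_0 = 1.1274·98 + 0.3238·8 = 113.0727
  x_1 = 0.0959·98 + 1.0914·8 = 18.1338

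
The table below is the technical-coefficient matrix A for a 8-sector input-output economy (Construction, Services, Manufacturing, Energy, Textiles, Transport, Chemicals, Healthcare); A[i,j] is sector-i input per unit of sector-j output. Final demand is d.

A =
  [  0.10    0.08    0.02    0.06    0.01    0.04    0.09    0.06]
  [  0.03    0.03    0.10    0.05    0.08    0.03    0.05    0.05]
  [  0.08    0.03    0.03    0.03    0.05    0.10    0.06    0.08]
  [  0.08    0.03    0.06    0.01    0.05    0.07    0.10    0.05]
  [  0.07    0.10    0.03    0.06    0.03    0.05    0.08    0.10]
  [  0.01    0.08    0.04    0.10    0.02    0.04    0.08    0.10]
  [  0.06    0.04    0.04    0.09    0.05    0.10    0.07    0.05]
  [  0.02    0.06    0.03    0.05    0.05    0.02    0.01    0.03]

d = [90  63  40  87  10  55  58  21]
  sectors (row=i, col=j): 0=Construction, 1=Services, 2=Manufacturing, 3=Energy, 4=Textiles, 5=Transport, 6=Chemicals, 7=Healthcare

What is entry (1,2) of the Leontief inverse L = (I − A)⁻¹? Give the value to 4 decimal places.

L[1,2] = 0.1315

Form M = I − A:
  [  0.90   -0.08   -0.02   -0.06   -0.01   -0.04   -0.09   -0.06]
  [ -0.03    0.97   -0.10   -0.05   -0.08   -0.03   -0.05   -0.05]
  [ -0.08   -0.03    0.97   -0.03   -0.05   -0.10   -0.06   -0.08]
  [ -0.08   -0.03   -0.06    0.99   -0.05   -0.07   -0.10   -0.05]
  [ -0.07   -0.10   -0.03   -0.06    0.97   -0.05   -0.08   -0.10]
  [ -0.01   -0.08   -0.04   -0.10   -0.02    0.96   -0.08   -0.10]
  [ -0.06   -0.04   -0.04   -0.09   -0.05   -0.10    0.93   -0.05]
  [ -0.02   -0.06   -0.03   -0.05   -0.05   -0.02   -0.01    0.97]
Leontief inverse L = M⁻¹:
  [  1.1465    0.1241    0.0573    0.1075    0.0454    0.0852    0.1453    0.1085]
  [  0.0740    1.0721    0.1315    0.0912    0.1125    0.0753    0.1003    0.0999]
  [  0.1229    0.0787    1.0638    0.0802    0.0824    0.1432    0.1142    0.1327]
  [  0.1254    0.0769    0.0931    1.0605    0.0828    0.1172    0.1546    0.1027]
  [  0.1185    0.1493    0.0725    0.1122    1.0711    0.0988    0.1385    0.1545]
  [  0.0527    0.1216    0.0792    0.1446    0.0590    1.0864    0.1324    0.1484]
  [  0.1091    0.0907    0.0794    0.1426    0.0871    0.1508    1.1328    0.1082]
  [  0.0468    0.0864    0.0532    0.0752    0.0720    0.0459    0.0423    1.0609]
Total output x = L · d:
  x_0 = 1.1465·90 + 0.1241·63 + 0.0573·40 + 0.1075·87 + 0.0454·10 + 0.0852·55 + 0.1453·58 + 0.1085·21 = 138.4957
  x_1 = 0.0740·90 + 1.0721·63 + 0.1315·40 + 0.0912·87 + 0.1125·10 + 0.0753·55 + 0.1003·58 + 0.0999·21 = 100.5839
  x_2 = 0.1229·90 + 0.0787·63 + 1.0638·40 + 0.0802·87 + 0.0824·10 + 0.1432·55 + 0.1142·58 + 0.1327·21 = 83.6599
  x_3 = 0.1254·90 + 0.0769·63 + 0.0931·40 + 1.0605·87 + 0.0828·10 + 0.1172·55 + 0.1546·58 + 0.1027·21 = 130.5215
  x_4 = 0.1185·90 + 0.1493·63 + 0.0725·40 + 0.1122·87 + 1.0711·10 + 0.0988·55 + 0.1385·58 + 0.1545·21 = 60.1548
  x_5 = 0.0527·90 + 0.1216·63 + 0.0792·40 + 0.1446·87 + 0.0590·10 + 1.0864·55 + 0.1324·58 + 0.1484·21 = 99.2964
  x_6 = 0.1091·90 + 0.0907·63 + 0.0794·40 + 0.1426·87 + 0.0871·10 + 0.1508·55 + 1.1328·58 + 0.1082·21 = 108.2571
  x_7 = 0.0468·90 + 0.0864·63 + 0.0532·40 + 0.0752·87 + 0.0720·10 + 0.0459·55 + 0.0423·58 + 1.0609·21 = 46.3062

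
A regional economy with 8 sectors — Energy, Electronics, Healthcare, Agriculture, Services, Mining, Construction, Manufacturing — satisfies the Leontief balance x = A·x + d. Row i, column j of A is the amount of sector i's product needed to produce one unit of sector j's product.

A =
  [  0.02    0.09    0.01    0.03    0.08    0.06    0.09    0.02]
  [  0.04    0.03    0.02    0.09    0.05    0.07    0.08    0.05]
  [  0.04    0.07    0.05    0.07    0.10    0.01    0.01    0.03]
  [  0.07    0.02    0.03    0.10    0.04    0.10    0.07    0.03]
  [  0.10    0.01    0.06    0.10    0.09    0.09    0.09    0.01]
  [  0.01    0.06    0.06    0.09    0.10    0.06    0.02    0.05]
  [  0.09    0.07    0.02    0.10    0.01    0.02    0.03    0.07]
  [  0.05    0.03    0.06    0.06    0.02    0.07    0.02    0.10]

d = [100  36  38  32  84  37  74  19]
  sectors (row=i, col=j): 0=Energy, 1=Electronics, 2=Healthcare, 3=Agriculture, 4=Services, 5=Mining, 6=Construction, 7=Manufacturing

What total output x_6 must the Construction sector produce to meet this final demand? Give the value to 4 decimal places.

Form M = I − A:
  [  0.98   -0.09   -0.01   -0.03   -0.08   -0.06   -0.09   -0.02]
  [ -0.04    0.97   -0.02   -0.09   -0.05   -0.07   -0.08   -0.05]
  [ -0.04   -0.07    0.95   -0.07   -0.10   -0.01   -0.01   -0.03]
  [ -0.07   -0.02   -0.03    0.90   -0.04   -0.10   -0.07   -0.03]
  [ -0.10   -0.01   -0.06   -0.10    0.91   -0.09   -0.09   -0.01]
  [ -0.01   -0.06   -0.06   -0.09   -0.10    0.94   -0.02   -0.05]
  [ -0.09   -0.07   -0.02   -0.10   -0.01   -0.02    0.97   -0.07]
  [ -0.05   -0.03   -0.06   -0.06   -0.02   -0.07   -0.02    0.90]
Leontief inverse L = M⁻¹:
  [  1.0617    0.1219    0.0371    0.0925    0.1223    0.1054    0.1302    0.0520]
  [  0.0827    1.0650    0.0496    0.1546    0.0943    0.1195    0.1201    0.0848]
  [  0.0800    0.0982    1.0769    0.1274    0.1444    0.0565    0.0515    0.0561]
  [  0.1129    0.0595    0.0612    1.1678    0.0907    0.1525    0.1132    0.0651]
  [  0.1543    0.0582    0.0971    0.1811    1.1536    0.1516    0.1443    0.0484]
  [  0.0561    0.0930    0.0942    0.1596    0.1524    1.1145    0.0642    0.0835]
  [  0.1267    0.1034    0.0450    0.1563    0.0502    0.0682    1.0711    0.1029]
  [  0.0852    0.0636    0.0901    0.1166    0.0642    0.1153    0.0542    1.1348]
Total output x = L · d:
  x_0 = 1.0617·100 + 0.1219·36 + 0.0371·38 + 0.0925·32 + 0.1223·84 + 0.1054·37 + 0.1302·74 + 0.0520·19 = 139.7272
  x_1 = 0.0827·100 + 1.0650·36 + 0.0496·38 + 0.1546·32 + 0.0943·84 + 0.1195·37 + 0.1201·74 + 0.0848·19 = 76.2920
  x_2 = 0.0800·100 + 0.0982·36 + 1.0769·38 + 0.1274·32 + 0.1444·84 + 0.0565·37 + 0.0515·74 + 0.0561·19 = 75.6295
  x_3 = 0.1129·100 + 0.0595·36 + 0.0612·38 + 1.1678·32 + 0.0907·84 + 0.1525·37 + 0.1132·74 + 0.0651·19 = 75.9922
  x_4 = 0.1543·100 + 0.0582·36 + 0.0971·38 + 0.1811·32 + 1.1536·84 + 0.1516·37 + 0.1443·74 + 0.0484·19 = 141.1230
  x_5 = 0.0561·100 + 0.0930·36 + 0.0942·38 + 0.1596·32 + 0.1524·84 + 1.1145·37 + 0.0642·74 + 0.0835·19 = 78.0268
  x_6 = 0.1267·100 + 0.1034·36 + 0.0450·38 + 0.1563·32 + 0.0502·84 + 0.0682·37 + 1.0711·74 + 0.1029·19 = 111.0550
  x_7 = 0.0852·100 + 0.0636·36 + 0.0901·38 + 0.1166·32 + 0.0642·84 + 0.1153·37 + 0.0542·74 + 1.1348·19 = 53.1976

111.0550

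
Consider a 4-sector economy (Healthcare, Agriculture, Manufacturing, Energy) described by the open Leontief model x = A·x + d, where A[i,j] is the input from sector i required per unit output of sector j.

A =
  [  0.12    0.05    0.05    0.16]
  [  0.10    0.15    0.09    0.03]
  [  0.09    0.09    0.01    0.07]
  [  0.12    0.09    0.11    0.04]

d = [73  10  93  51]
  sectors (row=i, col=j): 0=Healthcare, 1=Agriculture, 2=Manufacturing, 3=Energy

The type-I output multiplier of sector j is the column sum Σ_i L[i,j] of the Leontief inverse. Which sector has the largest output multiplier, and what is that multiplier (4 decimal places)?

Healthcare (1.6593)

Form M = I − A:
  [  0.88   -0.05   -0.05   -0.16]
  [ -0.10    0.85   -0.09   -0.03]
  [ -0.09   -0.09    0.99   -0.07]
  [ -0.12   -0.09   -0.11    0.96]
Leontief inverse L = M⁻¹:
  [  1.1856    0.1015    0.0922    0.2075]
  [  0.1601    1.2070    0.1260    0.0736]
  [  0.1350    0.1289    1.0400    0.1024]
  [  0.1787    0.1406    0.1425    1.0862]
Total output x = L · d:
  x_0 = 1.1856·73 + 0.1015·10 + 0.0922·93 + 0.2075·51 = 106.7175
  x_1 = 0.1601·73 + 1.2070·10 + 0.1260·93 + 0.0736·51 = 39.2261
  x_2 = 0.1350·73 + 0.1289·10 + 1.0400·93 + 0.1024·51 = 113.0827
  x_3 = 0.1787·73 + 0.1406·10 + 0.1425·93 + 1.0862·51 = 83.0995
Output multipliers (column sums of L):
  Healthcare: 1.6593
  Agriculture: 1.5780
  Manufacturing: 1.4007
  Energy: 1.4697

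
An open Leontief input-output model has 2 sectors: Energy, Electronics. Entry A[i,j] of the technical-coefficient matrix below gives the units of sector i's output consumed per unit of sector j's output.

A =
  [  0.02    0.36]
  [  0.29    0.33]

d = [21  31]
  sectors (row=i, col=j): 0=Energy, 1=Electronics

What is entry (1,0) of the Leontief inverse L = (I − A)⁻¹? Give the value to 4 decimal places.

L[1,0] = 0.5252

Form M = I − A:
  [  0.98   -0.36]
  [ -0.29    0.67]
Leontief inverse L = M⁻¹:
  [  1.2133    0.6519]
  [  0.5252    1.7747]
Total output x = L · d:
  x_0 = 1.2133·21 + 0.6519·31 = 45.6900
  x_1 = 0.5252·21 + 1.7747·31 = 66.0449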